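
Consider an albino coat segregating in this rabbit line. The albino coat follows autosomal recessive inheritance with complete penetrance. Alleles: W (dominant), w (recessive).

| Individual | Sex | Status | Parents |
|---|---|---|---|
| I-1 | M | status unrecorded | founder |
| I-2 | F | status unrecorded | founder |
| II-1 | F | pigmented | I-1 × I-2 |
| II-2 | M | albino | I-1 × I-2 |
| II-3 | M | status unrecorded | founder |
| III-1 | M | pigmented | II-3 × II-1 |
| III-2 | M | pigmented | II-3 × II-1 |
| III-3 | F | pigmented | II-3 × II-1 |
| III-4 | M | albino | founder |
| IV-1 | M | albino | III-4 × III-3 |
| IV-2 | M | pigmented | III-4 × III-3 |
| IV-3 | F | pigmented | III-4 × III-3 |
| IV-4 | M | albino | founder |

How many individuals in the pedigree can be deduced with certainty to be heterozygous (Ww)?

Obligate heterozygotes: III-3 is pigmented so carries W and passed w to IV-1 (ww), so III-3 is Ww; IV-2 is pigmented so carries W and received w from III-4 (ww), so IV-2 is Ww; IV-3 is pigmented so carries W and received w from III-4 (ww), so IV-3 is Ww.
Every other individual is either homozygous by phenotype or has at least one consistent homozygous assignment, so the count is 3.

3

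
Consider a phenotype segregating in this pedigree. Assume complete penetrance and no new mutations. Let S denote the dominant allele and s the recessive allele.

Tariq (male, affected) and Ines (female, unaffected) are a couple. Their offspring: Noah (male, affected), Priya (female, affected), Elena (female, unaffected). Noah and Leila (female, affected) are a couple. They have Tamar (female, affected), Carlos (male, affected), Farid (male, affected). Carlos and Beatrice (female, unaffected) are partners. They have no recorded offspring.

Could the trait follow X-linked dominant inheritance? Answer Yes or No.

No

Under X-linked dominant, Noah (affected, male) cannot arise from Tariq (affected) × Ines (unaffected).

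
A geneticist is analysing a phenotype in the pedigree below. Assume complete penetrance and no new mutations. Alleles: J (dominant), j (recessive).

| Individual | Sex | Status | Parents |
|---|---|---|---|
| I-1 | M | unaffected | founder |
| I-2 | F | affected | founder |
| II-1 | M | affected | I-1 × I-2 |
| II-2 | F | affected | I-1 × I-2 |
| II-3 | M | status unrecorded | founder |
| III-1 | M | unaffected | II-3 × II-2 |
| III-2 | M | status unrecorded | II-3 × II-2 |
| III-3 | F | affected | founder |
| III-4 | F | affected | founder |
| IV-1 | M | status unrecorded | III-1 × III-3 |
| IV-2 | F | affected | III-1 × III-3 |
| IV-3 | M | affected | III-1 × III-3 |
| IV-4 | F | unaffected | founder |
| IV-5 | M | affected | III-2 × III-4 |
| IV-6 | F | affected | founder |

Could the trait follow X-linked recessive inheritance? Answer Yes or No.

No

Under X-linked recessive, II-2 (affected, female) cannot arise from I-1 (unaffected) × I-2 (affected).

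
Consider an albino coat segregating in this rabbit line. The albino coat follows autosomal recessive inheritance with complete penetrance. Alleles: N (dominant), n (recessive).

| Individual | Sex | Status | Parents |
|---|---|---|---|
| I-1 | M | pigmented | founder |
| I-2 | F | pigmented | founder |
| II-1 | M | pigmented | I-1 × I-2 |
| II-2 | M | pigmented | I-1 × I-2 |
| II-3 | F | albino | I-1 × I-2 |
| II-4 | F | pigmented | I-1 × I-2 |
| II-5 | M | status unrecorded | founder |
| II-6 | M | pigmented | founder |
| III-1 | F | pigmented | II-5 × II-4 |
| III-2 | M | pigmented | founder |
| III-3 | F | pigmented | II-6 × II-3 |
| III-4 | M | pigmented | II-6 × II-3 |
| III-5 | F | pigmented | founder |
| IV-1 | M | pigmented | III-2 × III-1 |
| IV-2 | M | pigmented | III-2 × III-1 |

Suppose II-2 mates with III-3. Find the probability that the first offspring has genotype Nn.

1/2

I-1 is pigmented so carries N and passed n to II-3 (nn), so I-1 is Nn.
I-2 is pigmented so carries N and passed n to II-3 (nn), so I-2 is Nn.
II-2 is a pigmented offspring of I-1 (Nn) × I-2 (Nn), whose cross gives 1/4 NN : 1/2 Nn : 1/4 nn; conditioning on being pigmented, II-2 is NN with probability 1/3, Nn with probability 2/3.
III-3 is pigmented so carries N and received n from II-3 (nn), so III-3 is Nn.
Summing over parental genotype combinations, P(offspring has genotype Nn) = 1/3·1/2 + 2/3·1/2 = 1/2.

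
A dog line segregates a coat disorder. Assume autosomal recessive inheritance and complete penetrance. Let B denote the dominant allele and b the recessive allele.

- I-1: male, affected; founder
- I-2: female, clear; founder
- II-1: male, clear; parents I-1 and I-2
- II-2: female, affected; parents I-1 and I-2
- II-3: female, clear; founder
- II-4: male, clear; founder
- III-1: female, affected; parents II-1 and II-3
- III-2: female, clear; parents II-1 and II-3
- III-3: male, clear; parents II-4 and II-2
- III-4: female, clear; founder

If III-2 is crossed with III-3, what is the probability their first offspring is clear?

II-1 is clear so carries B and received b from I-1 (bb), so II-1 is Bb.
II-3 is clear so carries B and passed b to III-1 (bb), so II-3 is Bb.
III-2 is a clear offspring of II-1 (Bb) × II-3 (Bb), whose cross gives 1/4 BB : 1/2 Bb : 1/4 bb; conditioning on being clear, III-2 is BB with probability 1/3, Bb with probability 2/3.
III-3 is clear so carries B and received b from II-2 (bb), so III-3 is Bb.
Summing over parental genotype combinations, P(offspring is clear) = 1/3·1 + 2/3·3/4 = 5/6.

5/6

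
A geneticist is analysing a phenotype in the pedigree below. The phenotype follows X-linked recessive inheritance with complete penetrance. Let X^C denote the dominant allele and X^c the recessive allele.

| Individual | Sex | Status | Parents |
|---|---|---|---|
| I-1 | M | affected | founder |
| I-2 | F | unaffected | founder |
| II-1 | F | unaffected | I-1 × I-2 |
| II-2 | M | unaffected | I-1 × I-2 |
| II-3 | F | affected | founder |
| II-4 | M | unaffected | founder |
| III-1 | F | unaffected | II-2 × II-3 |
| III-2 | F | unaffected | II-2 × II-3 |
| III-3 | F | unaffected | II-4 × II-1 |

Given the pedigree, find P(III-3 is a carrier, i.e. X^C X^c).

1/2

II-4 is unaffected, so II-4 is X^C Y.
II-1 is unaffected so carries C and received c from I-1 (X^c Y), so II-1 is X^C X^c.
Their cross gives offspring ratios 1/2 X^C X^C : 1/2 X^C X^c. Conditioning on III-3 being unaffected, P(X^C X^c) = 1/2 / 1 = 1/2.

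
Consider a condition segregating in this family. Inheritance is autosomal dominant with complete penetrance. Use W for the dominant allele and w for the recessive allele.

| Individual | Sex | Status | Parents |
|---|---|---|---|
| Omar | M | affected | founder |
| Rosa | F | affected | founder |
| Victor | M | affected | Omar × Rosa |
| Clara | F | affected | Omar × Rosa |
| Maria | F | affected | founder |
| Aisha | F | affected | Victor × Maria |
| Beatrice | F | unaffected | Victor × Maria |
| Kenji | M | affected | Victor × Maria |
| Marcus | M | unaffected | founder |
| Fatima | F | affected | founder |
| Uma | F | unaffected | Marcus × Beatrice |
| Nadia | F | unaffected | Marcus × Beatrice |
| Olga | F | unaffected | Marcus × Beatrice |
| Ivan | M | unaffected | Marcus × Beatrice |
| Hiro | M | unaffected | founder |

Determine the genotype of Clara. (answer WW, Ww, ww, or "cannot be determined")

cannot be determined

Clara's phenotype allows WW or Ww, and no parent or child forces a single allele at both positions; consistent genotype assignments exist with Clara as WW or Ww.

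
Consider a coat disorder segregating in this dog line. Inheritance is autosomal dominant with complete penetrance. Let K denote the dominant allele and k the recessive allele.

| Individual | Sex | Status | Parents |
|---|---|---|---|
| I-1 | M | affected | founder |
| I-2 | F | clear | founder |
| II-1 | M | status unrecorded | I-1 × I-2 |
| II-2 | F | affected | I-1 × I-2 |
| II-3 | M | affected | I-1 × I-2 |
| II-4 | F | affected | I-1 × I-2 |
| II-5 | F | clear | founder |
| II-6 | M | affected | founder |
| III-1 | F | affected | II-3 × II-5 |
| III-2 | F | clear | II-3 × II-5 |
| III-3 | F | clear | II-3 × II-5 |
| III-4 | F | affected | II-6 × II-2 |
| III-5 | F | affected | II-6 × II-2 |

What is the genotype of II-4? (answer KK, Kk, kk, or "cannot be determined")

Kk

From phenotype alone, II-4 is KK or Kk.
II-4 is affected so carries K and received k from I-2 (kk), so II-4 is Kk.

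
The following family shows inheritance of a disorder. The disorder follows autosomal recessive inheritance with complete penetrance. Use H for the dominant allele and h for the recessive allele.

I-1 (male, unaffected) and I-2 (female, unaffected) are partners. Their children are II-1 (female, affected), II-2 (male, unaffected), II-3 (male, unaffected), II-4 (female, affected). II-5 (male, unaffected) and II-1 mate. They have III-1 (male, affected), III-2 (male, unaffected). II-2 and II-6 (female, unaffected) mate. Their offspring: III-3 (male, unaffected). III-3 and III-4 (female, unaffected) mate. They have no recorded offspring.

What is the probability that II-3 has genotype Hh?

2/3

I-1 is unaffected so carries H and passed h to II-1 (hh), so I-1 is Hh.
I-2 is unaffected so carries H and passed h to II-1 (hh), so I-2 is Hh.
Their cross gives offspring ratios 1/4 HH : 1/2 Hh : 1/4 hh. Conditioning on II-3 being unaffected, P(Hh) = 1/2 / 3/4 = 2/3.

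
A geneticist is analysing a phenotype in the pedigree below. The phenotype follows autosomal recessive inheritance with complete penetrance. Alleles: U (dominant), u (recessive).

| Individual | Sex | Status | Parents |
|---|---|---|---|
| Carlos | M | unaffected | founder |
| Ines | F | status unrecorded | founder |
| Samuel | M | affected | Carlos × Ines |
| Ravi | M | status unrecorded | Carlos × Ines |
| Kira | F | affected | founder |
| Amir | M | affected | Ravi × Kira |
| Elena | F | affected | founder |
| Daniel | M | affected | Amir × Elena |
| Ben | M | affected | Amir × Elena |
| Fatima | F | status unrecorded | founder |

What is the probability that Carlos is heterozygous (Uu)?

Carlos is unaffected so carries U and passed u to Samuel (uu), so Carlos is Uu, giving P(Uu) = 1.

1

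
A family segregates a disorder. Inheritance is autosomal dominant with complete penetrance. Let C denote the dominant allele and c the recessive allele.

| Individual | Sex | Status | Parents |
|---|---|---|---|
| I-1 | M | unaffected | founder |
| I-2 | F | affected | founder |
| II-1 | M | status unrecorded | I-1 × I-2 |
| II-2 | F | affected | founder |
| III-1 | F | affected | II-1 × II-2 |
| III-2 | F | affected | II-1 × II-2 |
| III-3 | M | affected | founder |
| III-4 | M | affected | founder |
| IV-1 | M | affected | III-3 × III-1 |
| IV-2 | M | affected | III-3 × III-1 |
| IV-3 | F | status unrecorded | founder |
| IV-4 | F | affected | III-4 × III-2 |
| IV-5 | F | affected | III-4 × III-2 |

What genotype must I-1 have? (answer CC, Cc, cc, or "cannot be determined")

I-1 is unaffected, so I-1 is cc.

cc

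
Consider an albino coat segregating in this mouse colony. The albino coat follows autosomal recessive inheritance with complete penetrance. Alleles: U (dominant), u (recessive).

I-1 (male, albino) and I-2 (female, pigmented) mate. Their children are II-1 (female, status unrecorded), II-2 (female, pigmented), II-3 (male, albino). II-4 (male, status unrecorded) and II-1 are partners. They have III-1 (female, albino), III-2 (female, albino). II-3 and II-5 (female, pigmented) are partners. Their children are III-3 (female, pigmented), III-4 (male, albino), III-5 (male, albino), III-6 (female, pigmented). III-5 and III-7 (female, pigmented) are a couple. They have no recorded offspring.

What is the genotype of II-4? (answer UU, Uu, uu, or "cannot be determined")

II-4's phenotype is unrecorded, and no parent or child forces a single allele at both positions; consistent genotype assignments exist with II-4 as Uu or uu.

cannot be determined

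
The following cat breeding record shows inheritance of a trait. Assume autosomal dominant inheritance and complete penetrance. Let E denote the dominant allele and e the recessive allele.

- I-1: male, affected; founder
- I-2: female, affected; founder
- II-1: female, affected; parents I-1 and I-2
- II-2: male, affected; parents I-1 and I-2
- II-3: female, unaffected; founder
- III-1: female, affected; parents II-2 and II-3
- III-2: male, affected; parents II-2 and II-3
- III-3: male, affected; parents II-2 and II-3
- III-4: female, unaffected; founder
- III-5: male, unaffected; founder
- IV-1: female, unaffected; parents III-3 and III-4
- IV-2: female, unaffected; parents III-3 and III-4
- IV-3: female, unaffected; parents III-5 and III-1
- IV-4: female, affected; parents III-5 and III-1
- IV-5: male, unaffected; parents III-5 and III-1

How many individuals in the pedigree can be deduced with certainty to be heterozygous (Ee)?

Obligate heterozygotes: III-1 is affected so carries E and received e from II-3 (ee), so III-1 is Ee; III-2 is affected so carries E and received e from II-3 (ee), so III-2 is Ee; III-3 is affected so carries E and received e from II-3 (ee), so III-3 is Ee; IV-4 is affected so carries E and received e from III-5 (ee), so IV-4 is Ee.
Every other individual is either homozygous by phenotype or has at least one consistent homozygous assignment, so the count is 4.

4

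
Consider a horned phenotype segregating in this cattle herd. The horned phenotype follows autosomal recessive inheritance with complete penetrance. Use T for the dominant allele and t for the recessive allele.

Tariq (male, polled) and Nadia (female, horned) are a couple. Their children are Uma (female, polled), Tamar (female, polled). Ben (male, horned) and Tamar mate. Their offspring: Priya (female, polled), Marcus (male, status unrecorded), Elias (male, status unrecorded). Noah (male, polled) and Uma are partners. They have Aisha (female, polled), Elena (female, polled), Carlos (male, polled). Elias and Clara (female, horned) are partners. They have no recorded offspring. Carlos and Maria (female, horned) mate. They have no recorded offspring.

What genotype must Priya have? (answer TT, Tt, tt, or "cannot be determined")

Tt

From phenotype alone, Priya is TT or Tt.
Priya is polled so carries T and received t from Ben (tt), so Priya is Tt.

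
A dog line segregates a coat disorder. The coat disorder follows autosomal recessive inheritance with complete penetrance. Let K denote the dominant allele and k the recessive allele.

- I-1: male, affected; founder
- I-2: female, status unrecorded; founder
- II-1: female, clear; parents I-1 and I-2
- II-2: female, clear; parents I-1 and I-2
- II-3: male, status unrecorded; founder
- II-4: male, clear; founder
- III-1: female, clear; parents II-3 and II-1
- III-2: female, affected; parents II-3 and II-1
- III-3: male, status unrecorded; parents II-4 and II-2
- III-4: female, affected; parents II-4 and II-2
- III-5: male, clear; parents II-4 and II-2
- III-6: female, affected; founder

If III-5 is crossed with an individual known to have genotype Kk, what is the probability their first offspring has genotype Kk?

1/2

II-4 is clear so carries K and passed k to III-4 (kk), so II-4 is Kk.
II-2 is clear so carries K and received k from I-1 (kk), so II-2 is Kk.
III-5 is a clear offspring of II-4 (Kk) × II-2 (Kk), whose cross gives 1/4 KK : 1/2 Kk : 1/4 kk; conditioning on being clear, III-5 is KK with probability 1/3, Kk with probability 2/3.
Summing over parental genotype combinations, P(offspring has genotype Kk) = 1/3·1/2 + 2/3·1/2 = 1/2.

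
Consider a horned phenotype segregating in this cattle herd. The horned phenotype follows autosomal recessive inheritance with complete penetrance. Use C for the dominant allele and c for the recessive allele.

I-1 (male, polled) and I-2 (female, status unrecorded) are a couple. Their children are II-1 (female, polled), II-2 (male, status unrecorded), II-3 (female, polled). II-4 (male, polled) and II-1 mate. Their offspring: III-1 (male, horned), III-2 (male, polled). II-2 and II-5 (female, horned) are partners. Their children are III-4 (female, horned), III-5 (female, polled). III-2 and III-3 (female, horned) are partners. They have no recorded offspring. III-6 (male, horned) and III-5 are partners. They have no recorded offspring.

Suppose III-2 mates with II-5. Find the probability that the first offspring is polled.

II-4 is polled so carries C and passed c to III-1 (cc), so II-4 is Cc.
II-1 is polled so carries C and passed c to III-1 (cc), so II-1 is Cc.
III-2 is a polled offspring of II-4 (Cc) × II-1 (Cc), whose cross gives 1/4 CC : 1/2 Cc : 1/4 cc; conditioning on being polled, III-2 is CC with probability 1/3, Cc with probability 2/3.
II-5 is horned, so II-5 is cc.
Summing over parental genotype combinations, P(offspring is polled) = 1/3·1 + 2/3·1/2 = 2/3.

2/3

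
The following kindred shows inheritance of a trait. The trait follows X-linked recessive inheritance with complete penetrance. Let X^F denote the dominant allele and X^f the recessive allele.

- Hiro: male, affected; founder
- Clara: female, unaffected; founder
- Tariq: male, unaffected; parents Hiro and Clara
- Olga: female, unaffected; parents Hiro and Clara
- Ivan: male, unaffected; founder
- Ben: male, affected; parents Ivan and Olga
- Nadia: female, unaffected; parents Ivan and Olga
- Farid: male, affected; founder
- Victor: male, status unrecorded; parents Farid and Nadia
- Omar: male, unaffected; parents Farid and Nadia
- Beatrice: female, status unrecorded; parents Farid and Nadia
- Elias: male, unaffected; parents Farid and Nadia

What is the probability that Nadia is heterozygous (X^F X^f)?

1/5

Ivan is unaffected, so Ivan is X^F Y.
Olga is unaffected so carries F and received f from Hiro (X^f Y), so Olga is X^F X^f.
Their cross gives offspring ratios 1/2 X^F X^F : 1/2 X^F X^f. Conditioning on Nadia being unaffected, P(X^F X^f) = 1/2 / 1 = 1/2 before taking Nadia's own offspring into account.
Farid is affected, so Farid is X^f Y.
Now use Nadia's offspring. Probability of each recorded status — unaffected son Omar: 1/2 if Nadia is X^F X^f, 1 if X^F X^F; unaffected son Elias: 1/2 if Nadia is X^F X^f, 1 if X^F X^F. (Victor, Beatrice: equally likely either way, so uninformative.)
Bayes: P(X^F X^f) = 1/2·1/4 / (1/2·1/4 + 1/2·1) = 1/5.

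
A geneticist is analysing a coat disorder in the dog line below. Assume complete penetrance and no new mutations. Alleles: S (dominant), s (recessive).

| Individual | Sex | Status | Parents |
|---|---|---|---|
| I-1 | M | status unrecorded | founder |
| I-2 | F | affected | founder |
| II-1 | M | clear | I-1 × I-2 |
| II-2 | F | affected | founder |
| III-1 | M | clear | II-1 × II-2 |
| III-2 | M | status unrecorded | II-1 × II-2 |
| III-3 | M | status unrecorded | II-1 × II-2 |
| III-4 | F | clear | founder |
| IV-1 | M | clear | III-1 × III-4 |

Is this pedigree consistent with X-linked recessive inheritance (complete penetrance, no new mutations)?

Under X-linked recessive, II-1 (clear, male) cannot arise from I-1 (unrecorded) × I-2 (affected).

No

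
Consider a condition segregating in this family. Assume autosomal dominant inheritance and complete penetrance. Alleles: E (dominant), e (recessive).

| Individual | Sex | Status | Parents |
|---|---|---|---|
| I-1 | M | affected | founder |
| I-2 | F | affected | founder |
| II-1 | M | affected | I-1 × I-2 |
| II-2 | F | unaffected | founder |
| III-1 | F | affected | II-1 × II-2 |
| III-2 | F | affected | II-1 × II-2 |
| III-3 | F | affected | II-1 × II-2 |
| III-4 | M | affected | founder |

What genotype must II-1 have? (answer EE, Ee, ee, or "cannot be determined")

cannot be determined

II-1's phenotype allows EE or Ee, and no parent or child forces a single allele at both positions; consistent genotype assignments exist with II-1 as EE or Ee.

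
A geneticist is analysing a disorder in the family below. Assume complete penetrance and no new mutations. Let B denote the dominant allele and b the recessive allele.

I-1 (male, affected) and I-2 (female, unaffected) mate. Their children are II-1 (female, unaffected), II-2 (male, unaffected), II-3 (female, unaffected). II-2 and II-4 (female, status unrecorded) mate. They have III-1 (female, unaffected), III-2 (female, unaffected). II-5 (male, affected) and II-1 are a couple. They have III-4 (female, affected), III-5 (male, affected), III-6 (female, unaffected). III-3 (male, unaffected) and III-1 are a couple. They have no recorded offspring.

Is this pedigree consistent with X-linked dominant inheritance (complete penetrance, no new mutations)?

No

Under X-linked dominant, II-1 (unaffected, female) cannot arise from I-1 (affected) × I-2 (unaffected).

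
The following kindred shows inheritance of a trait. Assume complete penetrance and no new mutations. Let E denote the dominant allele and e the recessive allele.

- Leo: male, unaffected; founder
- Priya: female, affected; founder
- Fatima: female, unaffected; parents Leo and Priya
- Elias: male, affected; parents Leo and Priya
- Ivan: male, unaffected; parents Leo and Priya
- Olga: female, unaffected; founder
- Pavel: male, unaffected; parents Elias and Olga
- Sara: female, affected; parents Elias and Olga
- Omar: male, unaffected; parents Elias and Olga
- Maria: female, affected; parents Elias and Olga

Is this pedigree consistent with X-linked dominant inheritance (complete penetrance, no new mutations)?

Yes

A consistent assignment under X-linked dominant exists: Leo X^e Y, Priya X^E X^e, Fatima X^e X^e, Elias X^E Y, Ivan X^e Y, Olga X^e X^e, Pavel X^e Y, Sara X^E X^e, Omar X^e Y, Maria X^E X^e.
In this assignment every recorded phenotype matches its genotype and every non-founder's genotype is obtainable from its parents' genotypes, so the pedigree is consistent.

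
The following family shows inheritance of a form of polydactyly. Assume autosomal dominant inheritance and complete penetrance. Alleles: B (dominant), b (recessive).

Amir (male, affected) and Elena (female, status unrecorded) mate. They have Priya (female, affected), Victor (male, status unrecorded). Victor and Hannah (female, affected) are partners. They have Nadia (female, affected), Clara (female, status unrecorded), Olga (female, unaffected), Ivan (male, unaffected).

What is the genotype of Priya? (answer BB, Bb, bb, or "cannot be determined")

Priya's phenotype allows BB or Bb, and no parent or child forces a single allele at both positions; consistent genotype assignments exist with Priya as BB or Bb.

cannot be determined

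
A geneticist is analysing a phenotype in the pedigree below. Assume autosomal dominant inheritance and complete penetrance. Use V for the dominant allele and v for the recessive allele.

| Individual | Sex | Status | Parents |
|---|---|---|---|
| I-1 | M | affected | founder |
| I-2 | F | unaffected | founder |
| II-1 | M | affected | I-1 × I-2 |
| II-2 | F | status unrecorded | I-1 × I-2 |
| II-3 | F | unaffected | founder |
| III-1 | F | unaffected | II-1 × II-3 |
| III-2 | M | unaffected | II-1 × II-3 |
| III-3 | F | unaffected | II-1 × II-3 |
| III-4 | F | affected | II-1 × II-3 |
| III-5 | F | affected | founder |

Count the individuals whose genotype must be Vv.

2

Obligate heterozygotes: II-1 is affected so carries V and received v from I-2 (vv), so II-1 is Vv; III-4 is affected so carries V and received v from II-3 (vv), so III-4 is Vv.
Every other individual is either homozygous by phenotype or has at least one consistent homozygous assignment, so the count is 2.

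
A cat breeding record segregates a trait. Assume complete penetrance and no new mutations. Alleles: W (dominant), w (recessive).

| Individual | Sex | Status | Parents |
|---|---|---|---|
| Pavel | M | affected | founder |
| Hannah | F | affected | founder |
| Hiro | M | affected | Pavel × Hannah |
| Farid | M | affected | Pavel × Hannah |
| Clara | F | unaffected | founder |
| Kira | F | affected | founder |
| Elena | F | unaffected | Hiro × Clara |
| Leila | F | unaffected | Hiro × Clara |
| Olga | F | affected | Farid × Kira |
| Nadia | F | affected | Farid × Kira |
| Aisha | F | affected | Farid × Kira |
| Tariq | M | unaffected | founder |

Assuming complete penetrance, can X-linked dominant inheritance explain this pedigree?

Under X-linked dominant, Elena (unaffected, female) cannot arise from Hiro (affected) × Clara (unaffected).

No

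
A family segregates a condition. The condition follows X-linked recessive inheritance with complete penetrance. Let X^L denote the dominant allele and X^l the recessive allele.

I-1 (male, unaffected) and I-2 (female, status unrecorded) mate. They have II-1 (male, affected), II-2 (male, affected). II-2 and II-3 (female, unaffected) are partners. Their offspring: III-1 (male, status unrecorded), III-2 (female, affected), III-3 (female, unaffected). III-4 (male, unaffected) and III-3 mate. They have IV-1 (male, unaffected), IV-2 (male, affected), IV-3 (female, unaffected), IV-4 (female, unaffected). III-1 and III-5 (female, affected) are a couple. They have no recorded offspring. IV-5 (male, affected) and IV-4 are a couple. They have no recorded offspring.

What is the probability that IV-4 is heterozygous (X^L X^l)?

III-4 is unaffected, so III-4 is X^L Y.
III-3 is unaffected so carries L and received l from II-2 (X^l Y), so III-3 is X^L X^l.
Their cross gives offspring ratios 1/2 X^L X^L : 1/2 X^L X^l. Conditioning on IV-4 being unaffected, P(X^L X^l) = 1/2 / 1 = 1/2.

1/2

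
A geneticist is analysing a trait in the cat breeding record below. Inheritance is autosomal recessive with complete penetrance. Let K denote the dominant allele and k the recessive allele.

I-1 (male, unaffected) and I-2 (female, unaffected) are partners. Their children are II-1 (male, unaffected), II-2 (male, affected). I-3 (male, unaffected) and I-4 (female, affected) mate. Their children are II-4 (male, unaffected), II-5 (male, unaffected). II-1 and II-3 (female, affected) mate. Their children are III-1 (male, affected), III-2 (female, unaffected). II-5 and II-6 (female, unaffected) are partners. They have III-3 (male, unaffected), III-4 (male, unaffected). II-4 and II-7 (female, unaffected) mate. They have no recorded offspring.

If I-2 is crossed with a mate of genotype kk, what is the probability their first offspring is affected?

I-2 is unaffected so carries K and passed k to II-2 (kk), so I-2 is Kk.
The cross gives 1/2 Kk : 1/2 kk, so P(offspring is affected) = 1/2.

1/2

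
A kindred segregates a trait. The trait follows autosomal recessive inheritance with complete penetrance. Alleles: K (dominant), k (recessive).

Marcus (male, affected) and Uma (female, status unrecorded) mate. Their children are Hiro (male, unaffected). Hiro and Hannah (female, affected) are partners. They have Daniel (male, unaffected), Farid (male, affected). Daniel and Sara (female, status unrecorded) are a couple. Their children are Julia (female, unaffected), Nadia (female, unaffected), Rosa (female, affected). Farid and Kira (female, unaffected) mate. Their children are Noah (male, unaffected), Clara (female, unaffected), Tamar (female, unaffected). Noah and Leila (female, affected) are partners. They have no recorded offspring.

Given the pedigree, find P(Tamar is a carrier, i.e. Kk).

1

Tamar is unaffected so carries K and received k from Farid (kk), so Tamar is Kk, giving P(Kk) = 1.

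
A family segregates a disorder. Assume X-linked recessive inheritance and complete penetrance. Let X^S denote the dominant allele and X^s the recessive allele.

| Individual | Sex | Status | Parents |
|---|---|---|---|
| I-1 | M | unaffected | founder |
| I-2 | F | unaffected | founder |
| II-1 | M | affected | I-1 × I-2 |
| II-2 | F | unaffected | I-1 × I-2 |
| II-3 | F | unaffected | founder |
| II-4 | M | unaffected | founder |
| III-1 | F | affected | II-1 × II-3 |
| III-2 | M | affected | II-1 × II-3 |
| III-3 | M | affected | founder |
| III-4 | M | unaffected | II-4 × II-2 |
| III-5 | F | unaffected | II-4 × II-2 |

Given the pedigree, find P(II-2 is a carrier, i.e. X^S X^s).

I-1 is unaffected, so I-1 is X^S Y.
I-2 is unaffected so carries S and passed s to II-1 (X^s Y), so I-2 is X^S X^s.
Their cross gives offspring ratios 1/2 X^S X^S : 1/2 X^S X^s. Conditioning on II-2 being unaffected, P(X^S X^s) = 1/2 / 1 = 1/2 before taking II-2's own offspring into account.
II-4 is unaffected, so II-4 is X^S Y.
Now use II-2's offspring. Probability of each recorded status — unaffected son III-4: 1/2 if II-2 is X^S X^s, 1 if X^S X^S. (III-5: equally likely either way, so uninformative.)
Bayes: P(X^S X^s) = 1/2·1/2 / (1/2·1/2 + 1/2·1) = 1/3.

1/3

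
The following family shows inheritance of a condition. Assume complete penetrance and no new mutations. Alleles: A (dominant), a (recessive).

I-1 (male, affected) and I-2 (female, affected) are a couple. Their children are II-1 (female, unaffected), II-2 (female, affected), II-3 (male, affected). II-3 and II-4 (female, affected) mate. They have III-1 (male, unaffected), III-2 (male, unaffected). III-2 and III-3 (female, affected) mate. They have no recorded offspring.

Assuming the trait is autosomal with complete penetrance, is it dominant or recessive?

dominant

I-1 and I-2 are both affected yet have an unaffected child II-1. Under a recessive model two affected parents are homozygous and every child would be affected, so the trait cannot be recessive.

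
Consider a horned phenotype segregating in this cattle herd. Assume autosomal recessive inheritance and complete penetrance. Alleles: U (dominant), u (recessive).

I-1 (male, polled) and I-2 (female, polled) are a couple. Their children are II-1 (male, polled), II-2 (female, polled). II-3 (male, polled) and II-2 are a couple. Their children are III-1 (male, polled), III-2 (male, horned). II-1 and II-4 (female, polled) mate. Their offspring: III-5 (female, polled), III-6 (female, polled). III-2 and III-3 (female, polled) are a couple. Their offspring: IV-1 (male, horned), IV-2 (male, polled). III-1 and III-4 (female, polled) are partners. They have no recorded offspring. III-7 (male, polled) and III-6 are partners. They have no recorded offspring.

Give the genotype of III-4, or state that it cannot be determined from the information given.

III-4's phenotype allows UU or Uu, and no parent or child forces a single allele at both positions; consistent genotype assignments exist with III-4 as UU or Uu.

cannot be determined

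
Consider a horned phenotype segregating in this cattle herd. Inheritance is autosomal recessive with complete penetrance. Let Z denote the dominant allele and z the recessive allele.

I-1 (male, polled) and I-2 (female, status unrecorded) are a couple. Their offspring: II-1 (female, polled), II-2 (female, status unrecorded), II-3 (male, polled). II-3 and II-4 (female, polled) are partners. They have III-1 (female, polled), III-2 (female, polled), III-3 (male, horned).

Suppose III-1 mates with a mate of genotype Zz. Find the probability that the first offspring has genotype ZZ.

1/3

II-3 is polled so carries Z and passed z to III-3 (zz), so II-3 is Zz.
II-4 is polled so carries Z and passed z to III-3 (zz), so II-4 is Zz.
III-1 is a polled offspring of II-3 (Zz) × II-4 (Zz), whose cross gives 1/4 ZZ : 1/2 Zz : 1/4 zz; conditioning on being polled, III-1 is ZZ with probability 1/3, Zz with probability 2/3.
Summing over parental genotype combinations, P(offspring has genotype ZZ) = 1/3·1/2 + 2/3·1/4 = 1/3.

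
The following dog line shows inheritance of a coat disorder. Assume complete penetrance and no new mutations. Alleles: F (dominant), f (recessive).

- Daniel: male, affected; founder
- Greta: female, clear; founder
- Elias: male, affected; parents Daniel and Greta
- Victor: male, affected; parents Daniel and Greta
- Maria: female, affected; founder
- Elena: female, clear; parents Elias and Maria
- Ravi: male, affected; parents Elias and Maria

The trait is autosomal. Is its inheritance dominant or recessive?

dominant

Elias and Maria are both affected yet have a clear child Elena. Under a recessive model two affected parents are homozygous and every child would be affected, so the trait cannot be recessive.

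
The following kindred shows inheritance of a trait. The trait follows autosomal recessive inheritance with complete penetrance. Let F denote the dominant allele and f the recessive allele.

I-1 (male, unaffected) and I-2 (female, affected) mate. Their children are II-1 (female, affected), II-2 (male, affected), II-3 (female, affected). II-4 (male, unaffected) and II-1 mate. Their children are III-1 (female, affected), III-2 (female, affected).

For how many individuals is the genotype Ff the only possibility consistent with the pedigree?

2

Obligate heterozygotes: I-1 is unaffected so carries F and passed f to II-1 (ff), so I-1 is Ff; II-4 is unaffected so carries F and passed f to III-1 (ff), so II-4 is Ff.
Every other individual is either homozygous by phenotype or has at least one consistent homozygous assignment, so the count is 2.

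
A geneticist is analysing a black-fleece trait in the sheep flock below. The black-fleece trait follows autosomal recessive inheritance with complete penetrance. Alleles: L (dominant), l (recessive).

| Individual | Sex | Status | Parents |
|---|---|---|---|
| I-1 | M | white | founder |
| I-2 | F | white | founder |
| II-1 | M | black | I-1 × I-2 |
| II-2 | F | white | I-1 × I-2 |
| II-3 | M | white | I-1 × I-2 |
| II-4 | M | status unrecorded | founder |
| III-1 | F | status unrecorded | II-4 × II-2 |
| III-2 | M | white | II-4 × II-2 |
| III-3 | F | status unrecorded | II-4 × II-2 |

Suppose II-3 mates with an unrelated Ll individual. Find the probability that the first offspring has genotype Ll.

I-1 is white so carries L and passed l to II-1 (ll), so I-1 is Ll.
I-2 is white so carries L and passed l to II-1 (ll), so I-2 is Ll.
II-3 is a white offspring of I-1 (Ll) × I-2 (Ll), whose cross gives 1/4 LL : 1/2 Ll : 1/4 ll; conditioning on being white, II-3 is LL with probability 1/3, Ll with probability 2/3.
Summing over parental genotype combinations, P(offspring has genotype Ll) = 1/3·1/2 + 2/3·1/2 = 1/2.

1/2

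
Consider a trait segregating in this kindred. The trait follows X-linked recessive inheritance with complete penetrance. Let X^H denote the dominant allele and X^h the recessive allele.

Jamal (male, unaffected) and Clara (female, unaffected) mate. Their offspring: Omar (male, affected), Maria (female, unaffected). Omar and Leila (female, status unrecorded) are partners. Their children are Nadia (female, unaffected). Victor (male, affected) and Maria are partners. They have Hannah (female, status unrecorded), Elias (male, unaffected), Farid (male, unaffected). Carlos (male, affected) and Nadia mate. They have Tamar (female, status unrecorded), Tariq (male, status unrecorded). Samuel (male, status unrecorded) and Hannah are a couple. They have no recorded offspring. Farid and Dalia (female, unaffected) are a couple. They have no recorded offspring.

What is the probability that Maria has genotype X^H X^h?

Jamal is unaffected, so Jamal is X^H Y.
Clara is unaffected so carries H and passed h to Omar (X^h Y), so Clara is X^H X^h.
Their cross gives offspring ratios 1/2 X^H X^H : 1/2 X^H X^h. Conditioning on Maria being unaffected, P(X^H X^h) = 1/2 / 1 = 1/2 before taking Maria's own offspring into account.
Victor is affected, so Victor is X^h Y.
Now use Maria's offspring. Probability of each recorded status — unaffected son Elias: 1/2 if Maria is X^H X^h, 1 if X^H X^H; unaffected son Farid: 1/2 if Maria is X^H X^h, 1 if X^H X^H. (Hannah: equally likely either way, so uninformative.)
Bayes: P(X^H X^h) = 1/2·1/4 / (1/2·1/4 + 1/2·1) = 1/5.

1/5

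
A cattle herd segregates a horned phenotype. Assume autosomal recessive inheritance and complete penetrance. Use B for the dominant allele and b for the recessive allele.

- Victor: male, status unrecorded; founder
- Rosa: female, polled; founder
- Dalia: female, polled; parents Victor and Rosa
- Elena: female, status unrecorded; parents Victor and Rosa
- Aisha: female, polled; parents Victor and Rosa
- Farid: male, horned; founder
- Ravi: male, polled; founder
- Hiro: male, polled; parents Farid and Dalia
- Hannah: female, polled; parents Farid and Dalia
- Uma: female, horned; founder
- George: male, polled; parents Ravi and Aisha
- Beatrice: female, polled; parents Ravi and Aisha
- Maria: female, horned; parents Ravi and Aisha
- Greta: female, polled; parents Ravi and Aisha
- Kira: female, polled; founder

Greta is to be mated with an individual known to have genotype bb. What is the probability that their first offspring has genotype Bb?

2/3

Ravi is polled so carries B and passed b to Maria (bb), so Ravi is Bb.
Aisha is polled so carries B and passed b to Maria (bb), so Aisha is Bb.
Greta is a polled offspring of Ravi (Bb) × Aisha (Bb), whose cross gives 1/4 BB : 1/2 Bb : 1/4 bb; conditioning on being polled, Greta is BB with probability 1/3, Bb with probability 2/3.
Summing over parental genotype combinations, P(offspring has genotype Bb) = 1/3·1 + 2/3·1/2 = 2/3.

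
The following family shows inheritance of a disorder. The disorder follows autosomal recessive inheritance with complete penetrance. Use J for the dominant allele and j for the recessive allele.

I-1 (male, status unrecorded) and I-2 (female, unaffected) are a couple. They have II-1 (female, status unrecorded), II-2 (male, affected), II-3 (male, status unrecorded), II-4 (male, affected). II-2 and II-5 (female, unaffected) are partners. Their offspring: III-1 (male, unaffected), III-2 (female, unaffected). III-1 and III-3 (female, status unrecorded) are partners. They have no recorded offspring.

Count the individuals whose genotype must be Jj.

Obligate heterozygotes: I-2 is unaffected so carries J and passed j to II-2 (jj), so I-2 is Jj; III-1 is unaffected so carries J and received j from II-2 (jj), so III-1 is Jj; III-2 is unaffected so carries J and received j from II-2 (jj), so III-2 is Jj.
Every other individual is either homozygous by phenotype or has at least one consistent homozygous assignment, so the count is 3.

3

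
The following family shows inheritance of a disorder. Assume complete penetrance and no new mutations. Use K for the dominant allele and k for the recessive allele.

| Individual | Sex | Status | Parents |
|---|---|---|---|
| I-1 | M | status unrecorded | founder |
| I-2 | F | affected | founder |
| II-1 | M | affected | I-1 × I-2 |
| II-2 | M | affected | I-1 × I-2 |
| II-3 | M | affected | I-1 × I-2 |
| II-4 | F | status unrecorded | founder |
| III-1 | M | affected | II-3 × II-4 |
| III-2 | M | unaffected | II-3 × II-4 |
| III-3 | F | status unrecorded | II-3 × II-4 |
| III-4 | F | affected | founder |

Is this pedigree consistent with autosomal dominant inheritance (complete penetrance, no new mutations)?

A consistent assignment under autosomal dominant exists: I-1 KK, I-2 Kk, II-1 KK, II-2 KK, II-3 Kk, II-4 Kk, III-1 KK, III-2 kk, III-3 KK, III-4 KK.
In this assignment every recorded phenotype matches its genotype and every non-founder's genotype is obtainable from its parents' genotypes, so the pedigree is consistent.

Yes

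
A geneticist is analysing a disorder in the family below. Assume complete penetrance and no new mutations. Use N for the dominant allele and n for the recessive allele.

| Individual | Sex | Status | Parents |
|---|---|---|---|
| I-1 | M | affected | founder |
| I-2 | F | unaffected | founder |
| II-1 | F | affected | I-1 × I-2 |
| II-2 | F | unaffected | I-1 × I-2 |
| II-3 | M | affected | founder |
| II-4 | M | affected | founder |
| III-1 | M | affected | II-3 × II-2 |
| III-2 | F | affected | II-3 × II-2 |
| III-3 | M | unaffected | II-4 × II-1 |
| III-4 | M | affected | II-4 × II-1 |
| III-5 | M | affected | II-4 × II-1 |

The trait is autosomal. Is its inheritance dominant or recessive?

II-4 and II-1 are both affected yet have an unaffected child III-3. Under a recessive model two affected parents are homozygous and every child would be affected, so the trait cannot be recessive.

dominant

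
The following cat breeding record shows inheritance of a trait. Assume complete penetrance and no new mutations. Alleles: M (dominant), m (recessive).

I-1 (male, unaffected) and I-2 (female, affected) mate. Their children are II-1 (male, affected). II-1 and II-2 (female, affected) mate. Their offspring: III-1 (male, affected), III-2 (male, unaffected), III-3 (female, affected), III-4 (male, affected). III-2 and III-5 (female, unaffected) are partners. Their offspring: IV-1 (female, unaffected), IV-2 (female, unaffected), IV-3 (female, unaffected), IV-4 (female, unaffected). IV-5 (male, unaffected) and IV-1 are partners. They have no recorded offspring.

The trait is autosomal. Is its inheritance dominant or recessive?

dominant

II-1 and II-2 are both affected yet have an unaffected child III-2. Under a recessive model two affected parents are homozygous and every child would be affected, so the trait cannot be recessive.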